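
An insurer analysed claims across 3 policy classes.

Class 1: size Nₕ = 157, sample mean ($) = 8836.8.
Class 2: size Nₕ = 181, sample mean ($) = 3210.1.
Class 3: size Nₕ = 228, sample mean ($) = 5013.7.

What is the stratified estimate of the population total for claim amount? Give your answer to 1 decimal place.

3111529.3

Estimate total by summing Nₕ·x̄ₕ over strata.
157·8836.8 + 181·3210.1 + 228·5013.7 = 1387377.6 + 581028.1 + 1143123.6 = 3111529.3.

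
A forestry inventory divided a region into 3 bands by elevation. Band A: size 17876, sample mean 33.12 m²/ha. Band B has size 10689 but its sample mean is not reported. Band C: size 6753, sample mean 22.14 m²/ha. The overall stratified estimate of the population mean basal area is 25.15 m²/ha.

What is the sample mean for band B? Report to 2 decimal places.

13.72

Σ Nₕx̄ₕ = N·μ, so 10689·x̄_B = 35318·25.15 − (17876·33.12 + 6753·22.14).
= 888247.7 − 741564.54 = 146683.16.
x̄_B = 146683.16 / 10689 = 13.7228... → 13.72.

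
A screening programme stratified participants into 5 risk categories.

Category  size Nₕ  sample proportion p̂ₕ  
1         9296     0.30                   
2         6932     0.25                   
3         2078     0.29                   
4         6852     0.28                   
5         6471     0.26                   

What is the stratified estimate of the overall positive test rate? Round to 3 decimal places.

Wₕ = Nₕ/N with N = 31629: 0.2939, 0.2192, 0.0657, 0.2166, 0.2046.
p̂_st = 0.2939·0.30 + 0.2192·0.25 + 0.0657·0.29 + 0.2166·0.28 + 0.2046·0.26 ≈ 0.27587... → 0.276.

0.276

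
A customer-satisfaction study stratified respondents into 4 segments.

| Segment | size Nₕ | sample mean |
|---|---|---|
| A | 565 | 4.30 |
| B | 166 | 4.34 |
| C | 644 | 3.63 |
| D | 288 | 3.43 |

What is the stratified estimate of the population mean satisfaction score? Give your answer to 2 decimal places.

x̄_st = (Σ Nₕx̄ₕ) / (Σ Nₕ) = (565·4.30 + 166·4.34 + 644·3.63 + 288·3.43) / 1663
= 6475.5 / 1663 = 3.8939... → 3.89.

3.89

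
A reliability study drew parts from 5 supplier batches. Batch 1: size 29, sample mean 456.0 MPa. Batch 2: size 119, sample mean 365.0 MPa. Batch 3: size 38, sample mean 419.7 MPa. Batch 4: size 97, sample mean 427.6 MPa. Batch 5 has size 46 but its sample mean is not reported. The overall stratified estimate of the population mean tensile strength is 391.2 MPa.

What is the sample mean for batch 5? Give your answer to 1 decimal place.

N = 29 + 119 + 38 + 97 + 46 = 329.
Overall total = μ·N = 391.2·329 = 128704.8.
Subtract the known strata: 29·456.0 + 119·365.0 + 38·419.7 + 97·427.6 = 114084.8.
Remaining total for batch 5: 128704.8 − 114084.8 = 14620.
Divide by its size: 14620 / 46 = 317.826... → 317.8.

317.8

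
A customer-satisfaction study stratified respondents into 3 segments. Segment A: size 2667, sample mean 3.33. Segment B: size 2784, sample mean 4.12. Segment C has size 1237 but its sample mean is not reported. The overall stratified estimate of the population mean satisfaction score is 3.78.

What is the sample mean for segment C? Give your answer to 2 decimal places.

3.99

Σ Nₕx̄ₕ = N·μ, so 1237·x̄_C = 6688·3.78 − (2667·3.33 + 2784·4.12).
= 25280.64 − 20351.19 = 4929.45.
x̄_C = 4929.45 / 1237 = 3.9850... → 3.99.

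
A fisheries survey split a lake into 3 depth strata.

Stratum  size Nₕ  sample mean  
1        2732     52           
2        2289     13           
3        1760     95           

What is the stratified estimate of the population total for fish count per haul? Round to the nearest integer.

1: 2732·52 = 142064
2: 2289·13 = 29757
3: 1760·95 = 167200
τ̂ = Σ Nₕx̄ₕ = 339021.

339021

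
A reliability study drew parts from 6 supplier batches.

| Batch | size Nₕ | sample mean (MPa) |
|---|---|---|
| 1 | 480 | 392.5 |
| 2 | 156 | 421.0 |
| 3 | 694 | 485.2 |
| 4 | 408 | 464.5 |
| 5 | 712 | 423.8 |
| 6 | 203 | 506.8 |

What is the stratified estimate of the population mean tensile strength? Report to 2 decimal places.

N = 2653; weights Wₕ = Nₕ/N = (0.1809, 0.0588, 0.2616, 0.1538, 0.2684, 0.0765).
x̄_st = Σ Wₕ·x̄ₕ = 0.1809·392.5 + 0.0588·421.0 + 0.2616·485.2 + 0.1538·464.5 + 0.2684·423.8 + 0.0765·506.8 ≈ 446.6441...
→ 446.64.

446.64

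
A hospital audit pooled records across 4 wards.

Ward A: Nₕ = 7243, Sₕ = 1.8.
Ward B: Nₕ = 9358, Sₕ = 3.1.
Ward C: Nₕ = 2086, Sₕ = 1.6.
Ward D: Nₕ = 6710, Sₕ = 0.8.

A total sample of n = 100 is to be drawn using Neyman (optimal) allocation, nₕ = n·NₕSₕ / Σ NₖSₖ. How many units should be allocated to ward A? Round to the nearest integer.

26

Σ NₕSₕ = 7243·1.8 + 9358·3.1 + 2086·1.6 + 6710·0.8 = 50752.8.
Share for A: 13037.4/50752.8 = 0.25688.
n_A = 100 × 0.25688 = 25.688... → 26.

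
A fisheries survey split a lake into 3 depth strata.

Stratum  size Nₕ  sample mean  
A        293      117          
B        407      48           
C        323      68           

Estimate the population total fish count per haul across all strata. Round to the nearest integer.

Population total = Σ Nₕ·x̄ₕ (each stratum's size times its mean).
293·117 + 407·48 + 323·68 = 34281 + 19536 + 21964 = 75781.

75781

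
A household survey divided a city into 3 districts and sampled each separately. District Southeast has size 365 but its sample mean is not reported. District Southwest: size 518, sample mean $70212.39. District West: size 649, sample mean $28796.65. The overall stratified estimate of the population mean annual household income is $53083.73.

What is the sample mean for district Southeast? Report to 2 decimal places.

71959.54

N = 365 + 518 + 649 = 1532.
Overall total = μ·N = 53083.73·1532 = 81324274.36.
Subtract the known strata: 518·70212.39 + 649·28796.65 = 55059043.87.
Remaining total for district Southeast: 81324274.36 − 55059043.87 = 26265230.49.
Divide by its size: 26265230.49 / 365 = 71959.5356... → 71959.54.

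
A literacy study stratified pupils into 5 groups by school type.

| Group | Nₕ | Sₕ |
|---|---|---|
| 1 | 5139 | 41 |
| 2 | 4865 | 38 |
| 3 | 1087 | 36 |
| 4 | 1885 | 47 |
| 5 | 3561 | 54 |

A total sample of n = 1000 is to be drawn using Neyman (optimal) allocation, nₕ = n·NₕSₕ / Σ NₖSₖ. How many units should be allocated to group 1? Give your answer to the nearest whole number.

Σ NₕSₕ = 5139·41 + 4865·38 + 1087·36 + 1885·47 + 3561·54 = 715590.
Share for 1: 210699/715590 = 0.29444.
n_1 = 1000 × 0.29444 = 294.441... → 294.

294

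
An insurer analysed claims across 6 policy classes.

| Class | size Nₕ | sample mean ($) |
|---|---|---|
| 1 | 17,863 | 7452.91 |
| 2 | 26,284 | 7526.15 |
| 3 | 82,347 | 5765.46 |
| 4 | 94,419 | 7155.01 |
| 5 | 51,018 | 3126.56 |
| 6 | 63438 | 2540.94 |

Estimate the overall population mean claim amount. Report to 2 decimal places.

x̄_st = (Σ Nₕx̄ₕ) / (Σ Nₕ) = (17863·7452.91 + 26284·7526.15 + 82347·5765.46 + 94419·7155.01 + 51018·3126.56 + 63438·2540.94) / 335369
= 1801988871.54 / 335369 = 5373.1528... → 5373.15.

5373.15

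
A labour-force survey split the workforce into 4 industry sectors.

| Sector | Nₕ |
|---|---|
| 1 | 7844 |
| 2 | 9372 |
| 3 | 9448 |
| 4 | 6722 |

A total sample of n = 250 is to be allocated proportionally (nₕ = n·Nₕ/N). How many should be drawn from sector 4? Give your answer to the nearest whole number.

N = 7844 + 9372 + 9448 + 6722 = 33386.
n_4 = 250·6722/33386 = 50.335... → 50.

50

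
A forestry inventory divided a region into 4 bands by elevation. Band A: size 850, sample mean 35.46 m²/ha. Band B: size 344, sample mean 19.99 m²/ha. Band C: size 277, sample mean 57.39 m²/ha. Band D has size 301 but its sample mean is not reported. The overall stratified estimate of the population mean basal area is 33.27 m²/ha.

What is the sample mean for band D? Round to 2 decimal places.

Σ Nₕx̄ₕ = N·μ, so 301·x̄_D = 1772·33.27 − (850·35.46 + 344·19.99 + 277·57.39).
= 58954.44 − 52914.59 = 6039.85.
x̄_D = 6039.85 / 301 = 20.0659... → 20.07.

20.07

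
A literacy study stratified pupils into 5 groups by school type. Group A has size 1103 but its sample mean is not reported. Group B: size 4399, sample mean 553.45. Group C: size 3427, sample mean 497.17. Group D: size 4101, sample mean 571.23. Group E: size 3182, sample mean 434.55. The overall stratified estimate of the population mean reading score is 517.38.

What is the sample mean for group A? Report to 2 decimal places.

N = 1103 + 4399 + 3427 + 4101 + 3182 = 16212.
Overall total = μ·N = 517.38·16212 = 8387764.56.
Subtract the known strata: 4399·553.45 + 3427·497.17 + 4101·571.23 + 3182·434.55 = 7863780.47.
Remaining total for group A: 8387764.56 − 7863780.47 = 523984.09.
Divide by its size: 523984.09 / 1103 = 475.0536... → 475.05.

475.05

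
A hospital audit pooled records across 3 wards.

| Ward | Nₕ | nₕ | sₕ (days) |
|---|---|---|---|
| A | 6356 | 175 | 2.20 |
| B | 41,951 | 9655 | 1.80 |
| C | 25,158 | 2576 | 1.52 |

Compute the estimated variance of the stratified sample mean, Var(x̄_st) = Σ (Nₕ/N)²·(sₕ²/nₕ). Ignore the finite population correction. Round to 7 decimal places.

N = 73465; Wₕ = Nₕ/N.
ward A: (6356/73465)²·2.20²/175 = 0.0002070209
ward B: (41951/73465)²·1.80²/9655 = 0.0001094250
ward C: (25158/73465)²·1.52²/2576 = 0.0001051799
Sum = 0.0004216257 → 0.0004216.

0.0004216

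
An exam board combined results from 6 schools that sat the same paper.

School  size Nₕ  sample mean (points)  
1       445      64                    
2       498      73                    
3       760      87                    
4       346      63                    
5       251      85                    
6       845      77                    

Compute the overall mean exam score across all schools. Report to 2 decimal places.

76.04

x̄_st = (Σ Nₕx̄ₕ) / (Σ Nₕ) = (445·64 + 498·73 + 760·87 + 346·63 + 251·85 + 845·77) / 3145
= 239152 / 3145 = 76.0420... → 76.04.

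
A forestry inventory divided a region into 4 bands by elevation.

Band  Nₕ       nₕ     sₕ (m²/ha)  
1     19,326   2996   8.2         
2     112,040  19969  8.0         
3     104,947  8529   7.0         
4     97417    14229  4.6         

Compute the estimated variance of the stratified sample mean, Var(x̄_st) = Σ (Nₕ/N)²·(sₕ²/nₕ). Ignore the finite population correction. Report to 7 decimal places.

N = 333730; Wₕ = Nₕ/N.
band 1: (19326/333730)²·8.2²/2996 = 0.0000752626
band 2: (112040/333730)²·8.0²/19969 = 0.0003612263
band 3: (104947/333730)²·7.0²/8529 = 0.0005681297
band 4: (97417/333730)²·4.6²/14229 = 0.0001267127
Sum = 0.0011313314 → 0.0011313.

0.0011313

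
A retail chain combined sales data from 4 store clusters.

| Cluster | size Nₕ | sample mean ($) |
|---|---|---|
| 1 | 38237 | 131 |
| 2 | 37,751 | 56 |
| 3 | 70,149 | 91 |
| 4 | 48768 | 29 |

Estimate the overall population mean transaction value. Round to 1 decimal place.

76.6

N = 38237 + 37751 + 70149 + 48768 = 194905.
The stratified mean weights each stratum mean by its population share Nₕ/N.
Σ Nₕx̄ₕ = 38237·131 + 37751·56 + 70149·91 + 48768·29 = 5009047 + 2114056 + 6383559 + 1414272 = 14920934.
Divide by N: 14920934 / 194905 = 76.555... → 76.6.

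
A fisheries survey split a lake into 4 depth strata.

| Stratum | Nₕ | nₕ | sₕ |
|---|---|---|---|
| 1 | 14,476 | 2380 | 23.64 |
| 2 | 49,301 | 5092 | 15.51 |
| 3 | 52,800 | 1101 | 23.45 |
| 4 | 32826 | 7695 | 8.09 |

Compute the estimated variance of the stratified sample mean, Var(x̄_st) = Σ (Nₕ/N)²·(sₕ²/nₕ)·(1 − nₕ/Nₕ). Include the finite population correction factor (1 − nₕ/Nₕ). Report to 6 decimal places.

0.067849

N = 149403. Term for each stratum: Wₕ²sₕ²/nₕ·(1−nₕ/Nₕ).
Var(x̄_st) = 0.001842000 + 0.004612995 + 0.061079547 + 0.000314338 = 0.067848880 → 0.067849.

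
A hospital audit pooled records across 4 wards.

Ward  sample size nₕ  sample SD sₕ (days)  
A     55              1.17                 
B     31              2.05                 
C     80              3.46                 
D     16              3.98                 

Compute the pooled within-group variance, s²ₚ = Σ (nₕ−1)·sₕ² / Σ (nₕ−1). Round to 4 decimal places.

7.7717

A: (55−1)·1.17² = 54·1.3689 = 73.9206
B: (31−1)·2.05² = 30·4.2025 = 126.075
C: (80−1)·3.46² = 79·11.9716 = 945.7564
D: (16−1)·3.98² = 15·15.8404 = 237.606
Numerator = 1383.358; denominator = Σ(nₕ−1) = 178.
s²ₚ = 1383.358/178 = 7.771674... → 7.7717.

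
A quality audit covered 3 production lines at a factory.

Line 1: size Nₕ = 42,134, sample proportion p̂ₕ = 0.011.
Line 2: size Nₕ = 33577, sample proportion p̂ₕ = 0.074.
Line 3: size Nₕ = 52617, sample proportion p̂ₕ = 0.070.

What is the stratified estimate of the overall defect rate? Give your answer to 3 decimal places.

N = 42134 + 33577 + 52617 = 128328.
Overall proportion = Σ (Nₕ/N)·p̂ₕ.
Σ Nₕp̂ₕ = 463.474 + 2484.698 + 3683.19 = 6631.362.
6631.362 / 128328 = 0.05168... → 0.052.

0.052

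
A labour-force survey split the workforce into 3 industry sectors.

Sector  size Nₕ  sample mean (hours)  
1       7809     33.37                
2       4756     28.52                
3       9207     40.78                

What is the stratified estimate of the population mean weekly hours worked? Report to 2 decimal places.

35.44

N = 21772; weights Wₕ = Nₕ/N = (0.3587, 0.2184, 0.4229).
x̄_st = Σ Wₕ·x̄ₕ = 0.3587·33.37 + 0.2184·28.52 + 0.4229·40.78 ≈ 35.4441...
→ 35.44.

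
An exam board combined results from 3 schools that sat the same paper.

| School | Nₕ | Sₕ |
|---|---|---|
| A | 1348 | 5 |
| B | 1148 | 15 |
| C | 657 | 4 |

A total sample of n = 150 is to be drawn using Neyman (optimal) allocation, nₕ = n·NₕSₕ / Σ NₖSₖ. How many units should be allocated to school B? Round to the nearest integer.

97

Σ NₕSₕ = 1348·5 + 1148·15 + 657·4 = 26588.
Share for B: 17220/26588 = 0.64766.
n_B = 150 × 0.64766 = 97.149... → 97.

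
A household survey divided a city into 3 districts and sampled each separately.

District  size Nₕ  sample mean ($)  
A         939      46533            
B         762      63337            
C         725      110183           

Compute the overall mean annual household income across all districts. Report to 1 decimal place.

N = 2426; weights Wₕ = Nₕ/N = (0.3871, 0.3141, 0.2988).
x̄_st = Σ Wₕ·x̄ₕ = 0.3871·46533 + 0.3141·63337 + 0.2988·110183 ≈ 70832.628...
→ 70832.6.

70832.6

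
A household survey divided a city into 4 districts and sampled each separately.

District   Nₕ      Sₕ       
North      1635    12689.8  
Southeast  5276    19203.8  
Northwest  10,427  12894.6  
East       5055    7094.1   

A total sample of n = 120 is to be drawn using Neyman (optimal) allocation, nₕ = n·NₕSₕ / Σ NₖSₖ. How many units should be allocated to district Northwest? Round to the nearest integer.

55

North: NₕSₕ = 1635·12689.8 = 20747823
Southeast: NₕSₕ = 5276·19203.8 = 101319248.8
Northwest: NₕSₕ = 10427·12894.6 = 134451994.2
East: NₕSₕ = 5055·7094.1 = 35860675.5
Σ NₕSₕ = 292379741.5.
n_Northwest = 120·134451994.2/292379741.5 = 55.182... → 55.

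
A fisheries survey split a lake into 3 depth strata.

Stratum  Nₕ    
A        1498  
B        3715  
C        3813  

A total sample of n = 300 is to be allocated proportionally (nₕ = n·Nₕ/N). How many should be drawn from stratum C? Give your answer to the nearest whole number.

127

Share of stratum C = 3813/9026 = 0.42245.
Allocate 300 × 0.42245 = 126.734... → 127.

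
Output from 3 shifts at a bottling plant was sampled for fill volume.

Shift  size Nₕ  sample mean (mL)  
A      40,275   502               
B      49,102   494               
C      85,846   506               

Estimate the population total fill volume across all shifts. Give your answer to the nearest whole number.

A: 40275·502 = 20218050
B: 49102·494 = 24256388
C: 85846·506 = 43438076
τ̂ = Σ Nₕx̄ₕ = 87912514.

87912514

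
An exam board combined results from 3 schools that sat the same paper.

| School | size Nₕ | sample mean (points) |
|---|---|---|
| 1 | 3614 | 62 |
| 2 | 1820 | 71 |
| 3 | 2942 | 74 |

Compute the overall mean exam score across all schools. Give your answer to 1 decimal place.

68.2

N = 3614 + 1820 + 2942 = 8376.
Weight each subgroup mean by Nₕ/N and sum.
Σ Nₕx̄ₕ = 3614·62 + 1820·71 + 2942·74 = 224068 + 129220 + 217708 = 570996.
Divide by N: 570996 / 8376 = 68.170... → 68.2.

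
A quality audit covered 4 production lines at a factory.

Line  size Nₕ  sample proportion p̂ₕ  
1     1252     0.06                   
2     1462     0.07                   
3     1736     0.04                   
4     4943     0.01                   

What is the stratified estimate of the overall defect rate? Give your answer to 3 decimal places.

Wₕ = Nₕ/N with N = 9393: 0.1333, 0.1556, 0.1848, 0.5262.
p̂_st = 0.1333·0.06 + 0.1556·0.07 + 0.1848·0.04 + 0.5262·0.01 ≈ 0.03155... → 0.032.

0.032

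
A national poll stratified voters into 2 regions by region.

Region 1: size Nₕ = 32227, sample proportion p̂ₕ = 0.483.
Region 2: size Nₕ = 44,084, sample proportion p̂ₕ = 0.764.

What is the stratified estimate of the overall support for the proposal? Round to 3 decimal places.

Wₕ = Nₕ/N with N = 76311: 0.4223, 0.5777.
p̂_st = 0.4223·0.483 + 0.5777·0.764 ≈ 0.64533... → 0.645.

0.645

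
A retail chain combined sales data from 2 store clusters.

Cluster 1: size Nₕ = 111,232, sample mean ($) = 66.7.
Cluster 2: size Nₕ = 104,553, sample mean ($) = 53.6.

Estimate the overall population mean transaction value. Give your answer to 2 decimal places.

N = 111232 + 104553 = 215785.
Weight each subgroup mean by Nₕ/N and sum.
Σ Nₕx̄ₕ = 111232·66.7 + 104553·53.6 = 7419174.4 + 5604040.8 = 13023215.2.
Divide by N: 13023215.2 / 215785 = 60.3527... → 60.35.

60.35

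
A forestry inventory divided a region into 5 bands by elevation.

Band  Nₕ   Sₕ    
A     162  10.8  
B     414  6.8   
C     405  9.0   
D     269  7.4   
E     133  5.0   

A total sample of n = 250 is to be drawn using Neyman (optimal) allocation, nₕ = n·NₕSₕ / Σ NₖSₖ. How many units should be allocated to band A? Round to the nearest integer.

40

A: NₕSₕ = 162·10.8 = 1749.6
B: NₕSₕ = 414·6.8 = 2815.2
C: NₕSₕ = 405·9.0 = 3645
D: NₕSₕ = 269·7.4 = 1990.6
E: NₕSₕ = 133·5.0 = 665
Σ NₕSₕ = 10865.4.
n_A = 250·1749.6/10865.4 = 40.256... → 40.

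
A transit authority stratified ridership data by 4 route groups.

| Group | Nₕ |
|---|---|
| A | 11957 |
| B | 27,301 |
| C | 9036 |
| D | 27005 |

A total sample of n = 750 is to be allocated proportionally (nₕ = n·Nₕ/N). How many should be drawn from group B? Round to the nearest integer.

N = 11957 + 27301 + 9036 + 27005 = 75299.
n_B = 750·27301/75299 = 271.926... → 272.

272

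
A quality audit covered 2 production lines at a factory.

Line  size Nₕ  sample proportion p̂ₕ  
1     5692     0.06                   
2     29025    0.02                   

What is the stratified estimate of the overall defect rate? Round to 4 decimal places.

N = 5692 + 29025 = 34717.
Overall proportion = Σ (Nₕ/N)·p̂ₕ.
Σ Nₕp̂ₕ = 341.52 + 580.5 = 922.02.
922.02 / 34717 = 0.026558... → 0.0266.

0.0266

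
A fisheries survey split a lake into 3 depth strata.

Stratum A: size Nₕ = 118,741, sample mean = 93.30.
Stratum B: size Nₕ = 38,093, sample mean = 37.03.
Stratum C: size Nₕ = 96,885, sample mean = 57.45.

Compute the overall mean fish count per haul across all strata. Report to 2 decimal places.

71.16

x̄_st = (Σ Nₕx̄ₕ) / (Σ Nₕ) = (118741·93.30 + 38093·37.03 + 96885·57.45) / 253719
= 18055162.34 / 253719 = 71.1620... → 71.16.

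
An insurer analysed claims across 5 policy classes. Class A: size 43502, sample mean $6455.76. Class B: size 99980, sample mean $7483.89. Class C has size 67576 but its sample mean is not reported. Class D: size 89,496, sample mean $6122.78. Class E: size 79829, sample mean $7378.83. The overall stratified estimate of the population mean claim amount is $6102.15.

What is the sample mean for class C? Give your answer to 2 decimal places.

N = 43502 + 99980 + 67576 + 89496 + 79829 = 380383.
Overall total = μ·N = 6102.15·380383 = 2321154123.45.
Subtract the known strata: 43502·6455.76 + 99980·7483.89 + 89496·6122.78 + 79829·7378.83 = 2166086732.67.
Remaining total for class C: 2321154123.45 − 2166086732.67 = 155067390.78.
Divide by its size: 155067390.78 / 67576 = 2294.7110... → 2294.71.

2294.71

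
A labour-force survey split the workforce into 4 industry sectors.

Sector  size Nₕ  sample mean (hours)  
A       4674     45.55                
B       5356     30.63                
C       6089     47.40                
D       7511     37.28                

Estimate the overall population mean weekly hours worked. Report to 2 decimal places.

40.02

N = 23630; weights Wₕ = Nₕ/N = (0.1978, 0.2267, 0.2577, 0.3179).
x̄_st = Σ Wₕ·x̄ₕ = 0.1978·45.55 + 0.2267·30.63 + 0.2577·47.40 + 0.3179·37.28 ≈ 40.0162...
→ 40.02.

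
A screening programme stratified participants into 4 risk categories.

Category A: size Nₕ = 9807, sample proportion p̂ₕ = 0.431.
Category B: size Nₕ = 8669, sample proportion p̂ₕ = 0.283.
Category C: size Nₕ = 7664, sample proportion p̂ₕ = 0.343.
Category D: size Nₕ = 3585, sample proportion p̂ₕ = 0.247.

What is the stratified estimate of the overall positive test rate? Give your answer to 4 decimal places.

0.3430

N = 9807 + 8669 + 7664 + 3585 = 29725.
Overall proportion = Σ (Nₕ/N)·p̂ₕ.
Σ Nₕp̂ₕ = 4226.817 + 2453.327 + 2628.752 + 885.495 = 10194.391.
10194.391 / 29725 = 0.342957... → 0.3430.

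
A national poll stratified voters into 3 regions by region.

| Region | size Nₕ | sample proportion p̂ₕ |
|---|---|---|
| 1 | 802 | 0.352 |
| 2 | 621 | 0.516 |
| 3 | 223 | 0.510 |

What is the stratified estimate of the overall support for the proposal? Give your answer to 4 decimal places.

N = 802 + 621 + 223 = 1646.
Overall proportion = Σ (Nₕ/N)·p̂ₕ.
Σ Nₕp̂ₕ = 282.304 + 320.436 + 113.73 = 716.47.
716.47 / 1646 = 0.435279... → 0.4353.

0.4353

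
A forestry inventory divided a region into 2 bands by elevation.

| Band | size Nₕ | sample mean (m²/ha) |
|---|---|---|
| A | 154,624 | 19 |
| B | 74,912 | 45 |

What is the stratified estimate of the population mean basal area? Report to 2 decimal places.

N = 154624 + 74912 = 229536.
The stratified mean weights each stratum mean by its population share Nₕ/N.
Σ Nₕx̄ₕ = 154624·19 + 74912·45 = 2937856 + 3371040 = 6308896.
Divide by N: 6308896 / 229536 = 27.4854... → 27.49.

27.49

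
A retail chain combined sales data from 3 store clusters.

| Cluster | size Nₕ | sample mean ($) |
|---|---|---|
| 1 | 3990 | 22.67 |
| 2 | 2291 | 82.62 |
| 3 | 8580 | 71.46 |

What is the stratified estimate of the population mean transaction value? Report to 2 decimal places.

N = 14861; weights Wₕ = Nₕ/N = (0.2685, 0.1542, 0.5774).
x̄_st = Σ Wₕ·x̄ₕ = 0.2685·22.67 + 0.1542·82.62 + 0.5774·71.46 ≈ 60.0809...
→ 60.08.

60.08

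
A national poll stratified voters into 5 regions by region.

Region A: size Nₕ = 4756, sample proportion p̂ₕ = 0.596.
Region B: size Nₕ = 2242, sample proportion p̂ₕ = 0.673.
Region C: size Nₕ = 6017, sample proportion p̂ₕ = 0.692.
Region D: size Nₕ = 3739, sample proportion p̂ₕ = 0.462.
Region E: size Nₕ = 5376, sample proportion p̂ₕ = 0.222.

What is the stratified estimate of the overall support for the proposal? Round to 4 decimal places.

0.5164

N = 4756 + 2242 + 6017 + 3739 + 5376 = 22130.
Overall proportion = Σ (Nₕ/N)·p̂ₕ.
Σ Nₕp̂ₕ = 2834.576 + 1508.866 + 4163.764 + 1727.418 + 1193.472 = 11428.096.
11428.096 / 22130 = 0.516407... → 0.5164.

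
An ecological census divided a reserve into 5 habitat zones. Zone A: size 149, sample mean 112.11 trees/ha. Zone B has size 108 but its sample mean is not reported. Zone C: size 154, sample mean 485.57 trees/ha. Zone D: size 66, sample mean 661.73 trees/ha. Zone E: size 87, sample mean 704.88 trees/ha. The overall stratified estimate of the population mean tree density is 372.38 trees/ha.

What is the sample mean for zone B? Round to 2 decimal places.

Σ Nₕx̄ₕ = N·μ, so 108·x̄_B = 564·372.38 − (149·112.11 + 154·485.57 + 66·661.73 + 87·704.88).
= 210022.32 − 196480.91 = 13541.41.
x̄_B = 13541.41 / 108 = 125.3834... → 125.38.

125.38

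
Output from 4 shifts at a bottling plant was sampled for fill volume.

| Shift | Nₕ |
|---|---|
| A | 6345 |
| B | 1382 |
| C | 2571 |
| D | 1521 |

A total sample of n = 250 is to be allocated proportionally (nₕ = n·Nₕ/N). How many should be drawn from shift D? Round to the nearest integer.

32

Share of shift D = 1521/11819 = 0.12869.
Allocate 250 × 0.12869 = 32.173... → 32.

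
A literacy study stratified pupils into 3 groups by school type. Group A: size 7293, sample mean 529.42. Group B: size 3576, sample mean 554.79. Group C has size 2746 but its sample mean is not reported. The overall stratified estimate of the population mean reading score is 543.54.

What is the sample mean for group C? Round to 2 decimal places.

N = 7293 + 3576 + 2746 = 13615.
Overall total = μ·N = 543.54·13615 = 7400297.1.
Subtract the known strata: 7293·529.42 + 3576·554.79 = 5844989.1.
Remaining total for group C: 7400297.1 − 5844989.1 = 1555308.
Divide by its size: 1555308 / 2746 = 566.3904... → 566.39.

566.39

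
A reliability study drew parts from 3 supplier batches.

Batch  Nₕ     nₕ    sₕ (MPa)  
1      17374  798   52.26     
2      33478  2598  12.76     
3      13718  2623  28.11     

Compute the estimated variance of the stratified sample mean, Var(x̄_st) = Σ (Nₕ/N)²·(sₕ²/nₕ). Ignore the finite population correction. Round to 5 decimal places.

N = 64570. Term for each stratum: Wₕ²sₕ²/nₕ.
Var(x̄_st) = 0.24778441 + 0.01684689 + 0.01359701 = 0.27822831 → 0.27823.

0.27823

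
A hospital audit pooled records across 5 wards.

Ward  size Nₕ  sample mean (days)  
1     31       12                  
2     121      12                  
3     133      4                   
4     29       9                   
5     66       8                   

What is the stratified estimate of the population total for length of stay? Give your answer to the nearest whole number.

3145

1: 31·12 = 372
2: 121·12 = 1452
3: 133·4 = 532
4: 29·9 = 261
5: 66·8 = 528
τ̂ = Σ Nₕx̄ₕ = 3145.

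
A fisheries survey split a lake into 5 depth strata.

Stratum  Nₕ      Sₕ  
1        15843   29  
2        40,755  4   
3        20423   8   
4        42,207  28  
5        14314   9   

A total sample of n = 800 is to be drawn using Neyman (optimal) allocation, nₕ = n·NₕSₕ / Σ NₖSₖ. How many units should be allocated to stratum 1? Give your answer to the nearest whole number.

175

1: NₕSₕ = 15843·29 = 459447
2: NₕSₕ = 40755·4 = 163020
3: NₕSₕ = 20423·8 = 163384
4: NₕSₕ = 42207·28 = 1181796
5: NₕSₕ = 14314·9 = 128826
Σ NₕSₕ = 2096473.
n_1 = 800·459447/2096473 = 175.322... → 175.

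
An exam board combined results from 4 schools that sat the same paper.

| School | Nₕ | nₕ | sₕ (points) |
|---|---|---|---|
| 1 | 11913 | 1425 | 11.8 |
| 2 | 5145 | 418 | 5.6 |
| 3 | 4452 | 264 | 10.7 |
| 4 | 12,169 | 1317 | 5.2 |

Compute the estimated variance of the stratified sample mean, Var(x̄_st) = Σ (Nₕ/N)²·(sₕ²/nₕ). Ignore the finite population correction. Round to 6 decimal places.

N = 33679. Term for each stratum: Wₕ²sₕ²/nₕ.
Var(x̄_st) = 0.012225681 + 0.001750863 + 0.007578017 + 0.002680478 = 0.024235039 → 0.024235.

0.024235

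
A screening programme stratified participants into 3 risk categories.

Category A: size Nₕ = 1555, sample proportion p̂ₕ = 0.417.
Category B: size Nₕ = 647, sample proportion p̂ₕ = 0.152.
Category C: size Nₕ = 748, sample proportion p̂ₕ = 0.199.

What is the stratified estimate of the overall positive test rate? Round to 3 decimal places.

0.304

N = 1555 + 647 + 748 = 2950.
Overall proportion = Σ (Nₕ/N)·p̂ₕ.
Σ Nₕp̂ₕ = 648.435 + 98.344 + 148.852 = 895.631.
895.631 / 2950 = 0.30360... → 0.304.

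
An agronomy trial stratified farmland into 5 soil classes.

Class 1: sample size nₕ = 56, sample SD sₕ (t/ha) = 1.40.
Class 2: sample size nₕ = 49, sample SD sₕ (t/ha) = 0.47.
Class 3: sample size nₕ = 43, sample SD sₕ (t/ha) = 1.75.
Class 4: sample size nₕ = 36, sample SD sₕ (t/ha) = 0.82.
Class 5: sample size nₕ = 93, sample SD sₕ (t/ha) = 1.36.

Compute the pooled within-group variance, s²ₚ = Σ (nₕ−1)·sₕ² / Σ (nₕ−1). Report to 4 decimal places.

1.6203

1: (56−1)·1.40² = 55·1.96 = 107.8
2: (49−1)·0.47² = 48·0.2209 = 10.6032
3: (43−1)·1.75² = 42·3.0625 = 128.625
4: (36−1)·0.82² = 35·0.6724 = 23.534
5: (93−1)·1.36² = 92·1.8496 = 170.1632
Numerator = 440.7254; denominator = Σ(nₕ−1) = 272.
s²ₚ = 440.7254/272 = 1.620314... → 1.6203.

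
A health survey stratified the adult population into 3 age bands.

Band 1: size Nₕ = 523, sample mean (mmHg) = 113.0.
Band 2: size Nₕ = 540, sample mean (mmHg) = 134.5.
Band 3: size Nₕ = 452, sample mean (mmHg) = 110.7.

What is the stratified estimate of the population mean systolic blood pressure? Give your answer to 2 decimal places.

119.98

x̄_st = (Σ Nₕx̄ₕ) / (Σ Nₕ) = (523·113.0 + 540·134.5 + 452·110.7) / 1515
= 181765.4 / 1515 = 119.9772... → 119.98.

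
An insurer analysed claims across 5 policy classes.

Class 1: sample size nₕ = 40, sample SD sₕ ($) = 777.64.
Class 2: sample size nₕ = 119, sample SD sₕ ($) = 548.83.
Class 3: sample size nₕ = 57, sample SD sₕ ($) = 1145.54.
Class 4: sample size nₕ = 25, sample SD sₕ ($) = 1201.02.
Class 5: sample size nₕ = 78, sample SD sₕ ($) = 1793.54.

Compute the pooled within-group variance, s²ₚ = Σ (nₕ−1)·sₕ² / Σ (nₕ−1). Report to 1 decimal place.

1: (40−1)·777.64² = 39·604723.9696 = 23584234.8144
2: (119−1)·548.83² = 118·301214.3689 = 35543295.5302
3: (57−1)·1145.54² = 56·1312261.8916 = 73486665.9296
4: (25−1)·1201.02² = 24·1442449.0404 = 34618776.9696
5: (78−1)·1793.54² = 77·3216785.7316 = 247692501.3332
Numerator = 414925474.577; denominator = Σ(nₕ−1) = 314.
s²ₚ = 414925474.577/314 = 1321418.709... → 1321418.7.

1321418.7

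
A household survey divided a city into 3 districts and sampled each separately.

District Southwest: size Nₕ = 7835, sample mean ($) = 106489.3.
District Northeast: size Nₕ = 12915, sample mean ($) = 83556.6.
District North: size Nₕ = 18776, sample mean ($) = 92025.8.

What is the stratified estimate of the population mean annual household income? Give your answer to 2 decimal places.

92125.53

x̄_st = (Σ Nₕx̄ₕ) / (Σ Nₕ) = (7835·106489.3 + 12915·83556.6 + 18776·92025.8) / 39526
= 3641353575.3 / 39526 = 92125.5269... → 92125.53.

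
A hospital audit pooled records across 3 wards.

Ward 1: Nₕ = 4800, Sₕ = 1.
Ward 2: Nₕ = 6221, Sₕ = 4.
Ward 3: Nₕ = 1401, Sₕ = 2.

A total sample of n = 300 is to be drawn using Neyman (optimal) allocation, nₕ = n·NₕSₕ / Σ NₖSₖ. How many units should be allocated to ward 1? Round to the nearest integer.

44

Σ NₕSₕ = 4800·1 + 6221·4 + 1401·2 = 32486.
Share for 1: 4800/32486 = 0.14776.
n_1 = 300 × 0.14776 = 44.327... → 44.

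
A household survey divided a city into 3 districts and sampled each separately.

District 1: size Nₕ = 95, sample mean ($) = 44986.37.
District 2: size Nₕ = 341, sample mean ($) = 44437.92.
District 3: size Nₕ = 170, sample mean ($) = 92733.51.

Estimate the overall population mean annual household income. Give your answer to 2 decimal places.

N = 606; weights Wₕ = Nₕ/N = (0.1568, 0.5627, 0.2805).
x̄_st = Σ Wₕ·x̄ₕ = 0.1568·44986.37 + 0.5627·44437.92 + 0.2805·92733.51 ≈ 58072.1660...
→ 58072.17.

58072.17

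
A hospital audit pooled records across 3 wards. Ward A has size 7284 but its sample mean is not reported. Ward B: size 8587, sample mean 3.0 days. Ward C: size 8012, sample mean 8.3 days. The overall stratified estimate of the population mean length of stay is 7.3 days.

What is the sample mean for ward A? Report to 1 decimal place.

11.3

Σ Nₕx̄ₕ = N·μ, so 7284·x̄_A = 23883·7.3 − (8587·3.0 + 8012·8.3).
= 174345.9 − 92260.6 = 82085.3.
x̄_A = 82085.3 / 7284 = 11.269... → 11.3.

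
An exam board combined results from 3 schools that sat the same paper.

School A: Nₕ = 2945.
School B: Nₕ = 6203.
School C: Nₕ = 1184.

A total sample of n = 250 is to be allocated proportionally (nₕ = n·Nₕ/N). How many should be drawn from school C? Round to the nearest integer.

29

Share of school C = 1184/10332 = 0.11460.
Allocate 250 × 0.11460 = 28.649... → 29.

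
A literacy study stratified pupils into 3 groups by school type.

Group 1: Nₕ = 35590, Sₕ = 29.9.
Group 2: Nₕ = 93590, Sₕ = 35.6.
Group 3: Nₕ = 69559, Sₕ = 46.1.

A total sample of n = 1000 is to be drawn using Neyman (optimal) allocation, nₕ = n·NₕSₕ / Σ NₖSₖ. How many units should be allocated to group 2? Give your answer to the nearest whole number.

438

Σ NₕSₕ = 35590·29.9 + 93590·35.6 + 69559·46.1 = 7602614.9.
Share for 2: 3331804/7602614.9 = 0.43824.
n_2 = 1000 × 0.43824 = 438.244... → 438.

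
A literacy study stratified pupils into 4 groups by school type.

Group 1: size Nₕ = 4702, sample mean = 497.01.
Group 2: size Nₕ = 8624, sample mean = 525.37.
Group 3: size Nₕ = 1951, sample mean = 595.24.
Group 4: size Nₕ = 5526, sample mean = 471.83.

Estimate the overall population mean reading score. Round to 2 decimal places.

N = 4702 + 8624 + 1951 + 5526 = 20803.
The stratified mean weights each stratum mean by its population share Nₕ/N.
Σ Nₕx̄ₕ = 4702·497.01 + 8624·525.37 + 1951·595.24 + 5526·471.83 = 2336941.02 + 4530790.88 + 1161313.24 + 2607332.58 = 10636377.72.
Divide by N: 10636377.72 / 20803 = 511.2906... → 511.29.

511.29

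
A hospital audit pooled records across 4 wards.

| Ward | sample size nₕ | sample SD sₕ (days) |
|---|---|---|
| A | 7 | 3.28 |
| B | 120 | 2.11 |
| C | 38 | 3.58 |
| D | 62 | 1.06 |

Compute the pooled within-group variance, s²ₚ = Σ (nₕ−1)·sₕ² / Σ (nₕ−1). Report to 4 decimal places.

5.0991

A: (7−1)·3.28² = 6·10.7584 = 64.5504
B: (120−1)·2.11² = 119·4.4521 = 529.7999
C: (38−1)·3.58² = 37·12.8164 = 474.2068
D: (62−1)·1.06² = 61·1.1236 = 68.5396
Numerator = 1137.0967; denominator = Σ(nₕ−1) = 223.
s²ₚ = 1137.0967/223 = 5.099088... → 5.0991.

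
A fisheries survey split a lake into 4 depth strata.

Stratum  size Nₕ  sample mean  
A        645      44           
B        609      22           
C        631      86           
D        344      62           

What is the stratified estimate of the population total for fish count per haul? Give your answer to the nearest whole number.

117372

Population total = Σ Nₕ·x̄ₕ (each stratum's size times its mean).
645·44 + 609·22 + 631·86 + 344·62 = 28380 + 13398 + 54266 + 21328 = 117372.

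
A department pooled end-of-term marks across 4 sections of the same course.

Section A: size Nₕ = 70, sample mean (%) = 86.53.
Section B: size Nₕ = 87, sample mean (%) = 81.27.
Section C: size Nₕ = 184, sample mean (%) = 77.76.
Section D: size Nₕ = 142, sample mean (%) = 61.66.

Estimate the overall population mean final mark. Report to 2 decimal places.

74.93

x̄_st = (Σ Nₕx̄ₕ) / (Σ Nₕ) = (70·86.53 + 87·81.27 + 184·77.76 + 142·61.66) / 483
= 36191.15 / 483 = 74.9299... → 74.93.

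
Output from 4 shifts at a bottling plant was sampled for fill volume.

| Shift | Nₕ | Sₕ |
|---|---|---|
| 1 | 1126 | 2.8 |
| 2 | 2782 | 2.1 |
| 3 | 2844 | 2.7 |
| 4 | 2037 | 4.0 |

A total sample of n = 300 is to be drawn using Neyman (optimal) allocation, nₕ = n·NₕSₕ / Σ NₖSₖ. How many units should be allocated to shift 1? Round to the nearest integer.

1: NₕSₕ = 1126·2.8 = 3152.8
2: NₕSₕ = 2782·2.1 = 5842.2
3: NₕSₕ = 2844·2.7 = 7678.8
4: NₕSₕ = 2037·4.0 = 8148
Σ NₕSₕ = 24821.8.
n_1 = 300·3152.8/24821.8 = 38.105... → 38.

38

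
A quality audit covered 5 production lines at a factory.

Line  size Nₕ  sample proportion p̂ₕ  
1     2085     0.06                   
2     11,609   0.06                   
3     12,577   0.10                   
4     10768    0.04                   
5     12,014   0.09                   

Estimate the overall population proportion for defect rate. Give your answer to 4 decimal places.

N = 2085 + 11609 + 12577 + 10768 + 12014 = 49053.
Overall proportion = Σ (Nₕ/N)·p̂ₕ.
Σ Nₕp̂ₕ = 125.1 + 696.54 + 1257.7 + 430.72 + 1081.26 = 3591.32.
3591.32 / 49053 = 0.073213... → 0.0732.

0.0732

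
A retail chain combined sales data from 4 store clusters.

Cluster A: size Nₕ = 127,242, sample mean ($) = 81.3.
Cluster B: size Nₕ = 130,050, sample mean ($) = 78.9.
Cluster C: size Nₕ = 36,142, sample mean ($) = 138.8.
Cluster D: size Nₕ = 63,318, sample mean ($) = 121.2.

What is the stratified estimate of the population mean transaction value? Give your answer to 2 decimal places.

93.33

x̄_st = (Σ Nₕx̄ₕ) / (Σ Nₕ) = (127242·81.3 + 130050·78.9 + 36142·138.8 + 63318·121.2) / 356752
= 33296370.8 / 356752 = 93.3320... → 93.33.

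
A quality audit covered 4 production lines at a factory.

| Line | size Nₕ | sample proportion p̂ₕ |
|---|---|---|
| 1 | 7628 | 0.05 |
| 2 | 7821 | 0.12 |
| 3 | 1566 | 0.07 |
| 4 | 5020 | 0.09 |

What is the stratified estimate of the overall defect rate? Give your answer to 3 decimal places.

N = 7628 + 7821 + 1566 + 5020 = 22035.
Overall proportion = Σ (Nₕ/N)·p̂ₕ.
Σ Nₕp̂ₕ = 381.4 + 938.52 + 109.62 + 451.8 = 1881.34.
1881.34 / 22035 = 0.08538... → 0.085.

0.085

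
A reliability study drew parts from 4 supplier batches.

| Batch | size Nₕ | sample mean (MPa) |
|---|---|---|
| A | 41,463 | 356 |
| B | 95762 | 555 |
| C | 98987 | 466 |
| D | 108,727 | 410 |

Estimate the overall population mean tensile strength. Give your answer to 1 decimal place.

N = 344939; weights Wₕ = Nₕ/N = (0.1202, 0.2776, 0.2870, 0.3152).
x̄_st = Σ Wₕ·x̄ₕ = 0.1202·356 + 0.2776·555 + 0.2870·466 + 0.3152·410 ≈ 459.834...
→ 459.8.

459.8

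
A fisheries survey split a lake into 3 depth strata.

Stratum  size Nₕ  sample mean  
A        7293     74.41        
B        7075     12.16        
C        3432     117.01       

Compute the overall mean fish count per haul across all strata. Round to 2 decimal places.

x̄_st = (Σ Nₕx̄ₕ) / (Σ Nₕ) = (7293·74.41 + 7075·12.16 + 3432·117.01) / 17800
= 1030282.45 / 17800 = 57.8810... → 57.88.

57.88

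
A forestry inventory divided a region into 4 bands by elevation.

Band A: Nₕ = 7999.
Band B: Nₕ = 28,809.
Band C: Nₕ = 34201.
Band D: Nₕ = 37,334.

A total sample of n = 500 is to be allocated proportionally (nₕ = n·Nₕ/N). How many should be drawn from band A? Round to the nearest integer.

37

Share of band A = 7999/108343 = 0.07383.
Allocate 500 × 0.07383 = 36.915... → 37.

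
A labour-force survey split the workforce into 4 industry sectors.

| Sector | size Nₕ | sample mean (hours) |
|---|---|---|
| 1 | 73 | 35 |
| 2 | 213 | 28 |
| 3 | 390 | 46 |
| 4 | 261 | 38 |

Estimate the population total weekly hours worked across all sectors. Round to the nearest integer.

1: 73·35 = 2555
2: 213·28 = 5964
3: 390·46 = 17940
4: 261·38 = 9918
τ̂ = Σ Nₕx̄ₕ = 36377.

36377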